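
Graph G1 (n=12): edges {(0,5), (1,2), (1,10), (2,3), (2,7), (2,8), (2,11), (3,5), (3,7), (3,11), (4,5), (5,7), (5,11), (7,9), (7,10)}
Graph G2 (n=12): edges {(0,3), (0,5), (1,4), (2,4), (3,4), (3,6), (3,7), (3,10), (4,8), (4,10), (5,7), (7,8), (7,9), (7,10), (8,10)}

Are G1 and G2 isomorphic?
Yes, isomorphic

The graphs are isomorphic.
One valid mapping φ: V(G1) → V(G2): 0→2, 1→5, 2→7, 3→10, 4→1, 5→4, 6→11, 7→3, 8→9, 9→6, 10→0, 11→8

Verify φ preserves adjacency — for each edge of G1, its image is an edge of G2:
  (0,5) → (φ(0),φ(5)) = (2,4) ∈ E(G2) ✓
  (1,2) → (φ(1),φ(2)) = (5,7) ∈ E(G2) ✓
  (1,10) → (φ(1),φ(10)) = (0,5) ∈ E(G2) ✓
  (2,3) → (φ(2),φ(3)) = (7,10) ∈ E(G2) ✓
  (2,7) → (φ(2),φ(7)) = (3,7) ∈ E(G2) ✓
  (2,8) → (φ(2),φ(8)) = (7,9) ∈ E(G2) ✓
  (2,11) → (φ(2),φ(11)) = (7,8) ∈ E(G2) ✓
  (3,5) → (φ(3),φ(5)) = (4,10) ∈ E(G2) ✓
  (3,7) → (φ(3),φ(7)) = (3,10) ∈ E(G2) ✓
  (3,11) → (φ(3),φ(11)) = (8,10) ∈ E(G2) ✓
  (4,5) → (φ(4),φ(5)) = (1,4) ∈ E(G2) ✓
  (5,7) → (φ(5),φ(7)) = (3,4) ∈ E(G2) ✓
  (5,11) → (φ(5),φ(11)) = (4,8) ∈ E(G2) ✓
  (7,9) → (φ(7),φ(9)) = (3,6) ∈ E(G2) ✓
  (7,10) → (φ(7),φ(10)) = (0,3) ∈ E(G2) ✓
All 15 edges of G1 map to edges of G2, and |E(G1)| = |E(G2)| = 15, so φ is a bijection on edges as well as vertices. Hence G1 ≅ G2.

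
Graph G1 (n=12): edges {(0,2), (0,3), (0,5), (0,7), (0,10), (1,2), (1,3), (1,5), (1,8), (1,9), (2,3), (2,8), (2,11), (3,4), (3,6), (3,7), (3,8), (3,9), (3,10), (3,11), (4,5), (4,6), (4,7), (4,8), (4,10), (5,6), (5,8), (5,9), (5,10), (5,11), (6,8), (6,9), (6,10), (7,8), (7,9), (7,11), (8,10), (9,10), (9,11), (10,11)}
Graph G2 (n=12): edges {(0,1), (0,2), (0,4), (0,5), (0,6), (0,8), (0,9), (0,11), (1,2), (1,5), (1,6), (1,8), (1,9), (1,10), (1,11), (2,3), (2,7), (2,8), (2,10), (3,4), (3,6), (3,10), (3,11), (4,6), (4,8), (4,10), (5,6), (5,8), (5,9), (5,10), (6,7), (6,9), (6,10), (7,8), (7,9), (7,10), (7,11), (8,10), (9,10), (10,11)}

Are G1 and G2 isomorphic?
Yes, isomorphic

The graphs are isomorphic.
One valid mapping φ: V(G1) → V(G2): 0→11, 1→4, 2→3, 3→10, 4→9, 5→0, 6→5, 7→7, 8→6, 9→8, 10→1, 11→2

Verify φ preserves adjacency — for each edge of G1, its image is an edge of G2:
  (0,2) → (φ(0),φ(2)) = (3,11) ∈ E(G2) ✓
  (0,3) → (φ(0),φ(3)) = (10,11) ∈ E(G2) ✓
  (0,5) → (φ(0),φ(5)) = (0,11) ∈ E(G2) ✓
  (0,7) → (φ(0),φ(7)) = (7,11) ∈ E(G2) ✓
  (0,10) → (φ(0),φ(10)) = (1,11) ∈ E(G2) ✓
  (1,2) → (φ(1),φ(2)) = (3,4) ∈ E(G2) ✓
  (1,3) → (φ(1),φ(3)) = (4,10) ∈ E(G2) ✓
  (1,5) → (φ(1),φ(5)) = (0,4) ∈ E(G2) ✓
  (1,8) → (φ(1),φ(8)) = (4,6) ∈ E(G2) ✓
  (1,9) → (φ(1),φ(9)) = (4,8) ∈ E(G2) ✓
  (2,3) → (φ(2),φ(3)) = (3,10) ∈ E(G2) ✓
  (2,8) → (φ(2),φ(8)) = (3,6) ∈ E(G2) ✓
  (2,11) → (φ(2),φ(11)) = (2,3) ∈ E(G2) ✓
  (3,4) → (φ(3),φ(4)) = (9,10) ∈ E(G2) ✓
  (3,6) → (φ(3),φ(6)) = (5,10) ∈ E(G2) ✓
  (3,7) → (φ(3),φ(7)) = (7,10) ∈ E(G2) ✓
  (3,8) → (φ(3),φ(8)) = (6,10) ∈ E(G2) ✓
  (3,9) → (φ(3),φ(9)) = (8,10) ∈ E(G2) ✓
  (3,10) → (φ(3),φ(10)) = (1,10) ∈ E(G2) ✓
  (3,11) → (φ(3),φ(11)) = (2,10) ∈ E(G2) ✓
  (4,5) → (φ(4),φ(5)) = (0,9) ∈ E(G2) ✓
  (4,6) → (φ(4),φ(6)) = (5,9) ∈ E(G2) ✓
  (4,7) → (φ(4),φ(7)) = (7,9) ∈ E(G2) ✓
  (4,8) → (φ(4),φ(8)) = (6,9) ∈ E(G2) ✓
  (4,10) → (φ(4),φ(10)) = (1,9) ∈ E(G2) ✓
  (5,6) → (φ(5),φ(6)) = (0,5) ∈ E(G2) ✓
  (5,8) → (φ(5),φ(8)) = (0,6) ∈ E(G2) ✓
  (5,9) → (φ(5),φ(9)) = (0,8) ∈ E(G2) ✓
  (5,10) → (φ(5),φ(10)) = (0,1) ∈ E(G2) ✓
  (5,11) → (φ(5),φ(11)) = (0,2) ∈ E(G2) ✓
  (6,8) → (φ(6),φ(8)) = (5,6) ∈ E(G2) ✓
  (6,9) → (φ(6),φ(9)) = (5,8) ∈ E(G2) ✓
  (6,10) → (φ(6),φ(10)) = (1,5) ∈ E(G2) ✓
  (7,8) → (φ(7),φ(8)) = (6,7) ∈ E(G2) ✓
  (7,9) → (φ(7),φ(9)) = (7,8) ∈ E(G2) ✓
  (7,11) → (φ(7),φ(11)) = (2,7) ∈ E(G2) ✓
  (8,10) → (φ(8),φ(10)) = (1,6) ∈ E(G2) ✓
  (9,10) → (φ(9),φ(10)) = (1,8) ∈ E(G2) ✓
  (9,11) → (φ(9),φ(11)) = (2,8) ∈ E(G2) ✓
  (10,11) → (φ(10),φ(11)) = (1,2) ∈ E(G2) ✓
All 40 edges of G1 map to edges of G2, and |E(G1)| = |E(G2)| = 40, so φ is a bijection on edges as well as vertices. Hence G1 ≅ G2.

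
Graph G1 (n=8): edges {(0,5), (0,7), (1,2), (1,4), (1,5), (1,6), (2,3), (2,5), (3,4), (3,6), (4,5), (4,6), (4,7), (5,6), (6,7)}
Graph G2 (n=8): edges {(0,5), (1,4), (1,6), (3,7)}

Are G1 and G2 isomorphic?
No, not isomorphic

The graphs are NOT isomorphic.

Connected components of G1: 1 component(s) with vertex sets [[0, 1, 2, 3, 4, 5, 6, 7]], sizes [8].
Connected components of G2: 4 component(s) with vertex sets [[2], [0, 5], [3, 7], [1, 4, 6]], sizes [1, 2, 2, 3].
The number of connected components (and the multiset of component sizes) is an isomorphism invariant — an isomorphism maps each component of G1 bijectively onto a component of G2. Since G1 has 1 component(s) and G2 has 4, they cannot be isomorphic.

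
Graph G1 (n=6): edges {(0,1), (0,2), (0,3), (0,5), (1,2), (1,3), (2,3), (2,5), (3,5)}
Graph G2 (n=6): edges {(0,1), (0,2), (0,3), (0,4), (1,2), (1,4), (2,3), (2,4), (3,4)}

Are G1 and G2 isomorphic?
Yes, isomorphic

The graphs are isomorphic.
One valid mapping φ: V(G1) → V(G2): 0→0, 1→3, 2→2, 3→4, 4→5, 5→1

Verify φ preserves adjacency — for each edge of G1, its image is an edge of G2:
  (0,1) → (φ(0),φ(1)) = (0,3) ∈ E(G2) ✓
  (0,2) → (φ(0),φ(2)) = (0,2) ∈ E(G2) ✓
  (0,3) → (φ(0),φ(3)) = (0,4) ∈ E(G2) ✓
  (0,5) → (φ(0),φ(5)) = (0,1) ∈ E(G2) ✓
  (1,2) → (φ(1),φ(2)) = (2,3) ∈ E(G2) ✓
  (1,3) → (φ(1),φ(3)) = (3,4) ∈ E(G2) ✓
  (2,3) → (φ(2),φ(3)) = (2,4) ∈ E(G2) ✓
  (2,5) → (φ(2),φ(5)) = (1,2) ∈ E(G2) ✓
  (3,5) → (φ(3),φ(5)) = (1,4) ∈ E(G2) ✓
All 9 edges of G1 map to edges of G2, and |E(G1)| = |E(G2)| = 9, so φ is a bijection on edges as well as vertices. Hence G1 ≅ G2.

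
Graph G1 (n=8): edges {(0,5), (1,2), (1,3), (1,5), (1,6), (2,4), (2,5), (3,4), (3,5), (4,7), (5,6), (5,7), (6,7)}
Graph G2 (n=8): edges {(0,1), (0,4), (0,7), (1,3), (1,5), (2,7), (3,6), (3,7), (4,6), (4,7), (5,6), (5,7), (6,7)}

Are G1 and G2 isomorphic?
Yes, isomorphic

The graphs are isomorphic.
One valid mapping φ: V(G1) → V(G2): 0→2, 1→6, 2→5, 3→3, 4→1, 5→7, 6→4, 7→0

Verify φ preserves adjacency — for each edge of G1, its image is an edge of G2:
  (0,5) → (φ(0),φ(5)) = (2,7) ∈ E(G2) ✓
  (1,2) → (φ(1),φ(2)) = (5,6) ∈ E(G2) ✓
  (1,3) → (φ(1),φ(3)) = (3,6) ∈ E(G2) ✓
  (1,5) → (φ(1),φ(5)) = (6,7) ∈ E(G2) ✓
  (1,6) → (φ(1),φ(6)) = (4,6) ∈ E(G2) ✓
  (2,4) → (φ(2),φ(4)) = (1,5) ∈ E(G2) ✓
  (2,5) → (φ(2),φ(5)) = (5,7) ∈ E(G2) ✓
  (3,4) → (φ(3),φ(4)) = (1,3) ∈ E(G2) ✓
  (3,5) → (φ(3),φ(5)) = (3,7) ∈ E(G2) ✓
  (4,7) → (φ(4),φ(7)) = (0,1) ∈ E(G2) ✓
  (5,6) → (φ(5),φ(6)) = (4,7) ∈ E(G2) ✓
  (5,7) → (φ(5),φ(7)) = (0,7) ∈ E(G2) ✓
  (6,7) → (φ(6),φ(7)) = (0,4) ∈ E(G2) ✓
All 13 edges of G1 map to edges of G2, and |E(G1)| = |E(G2)| = 13, so φ is a bijection on edges as well as vertices. Hence G1 ≅ G2.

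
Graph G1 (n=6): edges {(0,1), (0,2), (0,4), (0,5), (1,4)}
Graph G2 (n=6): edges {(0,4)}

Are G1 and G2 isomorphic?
No, not isomorphic

The graphs are NOT isomorphic.

Connected components of G1: 2 component(s) with vertex sets [[3], [0, 1, 2, 4, 5]], sizes [1, 5].
Connected components of G2: 5 component(s) with vertex sets [[1], [2], [3], [5], [0, 4]], sizes [1, 1, 1, 1, 2].
The number of connected components (and the multiset of component sizes) is an isomorphism invariant — an isomorphism maps each component of G1 bijectively onto a component of G2. Since G1 has 2 component(s) and G2 has 5, they cannot be isomorphic.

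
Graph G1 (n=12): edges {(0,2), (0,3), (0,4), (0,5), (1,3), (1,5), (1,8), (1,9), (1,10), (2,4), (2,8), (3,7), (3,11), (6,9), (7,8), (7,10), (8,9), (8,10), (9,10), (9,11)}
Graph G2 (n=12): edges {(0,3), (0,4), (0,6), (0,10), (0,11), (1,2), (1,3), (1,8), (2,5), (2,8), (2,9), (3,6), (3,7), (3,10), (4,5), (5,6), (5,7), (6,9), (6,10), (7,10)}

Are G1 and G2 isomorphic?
Yes, isomorphic

The graphs are isomorphic.
One valid mapping φ: V(G1) → V(G2): 0→2, 1→6, 2→1, 3→5, 4→8, 5→9, 6→11, 7→7, 8→3, 9→0, 10→10, 11→4

Verify φ preserves adjacency — for each edge of G1, its image is an edge of G2:
  (0,2) → (φ(0),φ(2)) = (1,2) ∈ E(G2) ✓
  (0,3) → (φ(0),φ(3)) = (2,5) ∈ E(G2) ✓
  (0,4) → (φ(0),φ(4)) = (2,8) ∈ E(G2) ✓
  (0,5) → (φ(0),φ(5)) = (2,9) ∈ E(G2) ✓
  (1,3) → (φ(1),φ(3)) = (5,6) ∈ E(G2) ✓
  (1,5) → (φ(1),φ(5)) = (6,9) ∈ E(G2) ✓
  (1,8) → (φ(1),φ(8)) = (3,6) ∈ E(G2) ✓
  (1,9) → (φ(1),φ(9)) = (0,6) ∈ E(G2) ✓
  (1,10) → (φ(1),φ(10)) = (6,10) ∈ E(G2) ✓
  (2,4) → (φ(2),φ(4)) = (1,8) ∈ E(G2) ✓
  (2,8) → (φ(2),φ(8)) = (1,3) ∈ E(G2) ✓
  (3,7) → (φ(3),φ(7)) = (5,7) ∈ E(G2) ✓
  (3,11) → (φ(3),φ(11)) = (4,5) ∈ E(G2) ✓
  (6,9) → (φ(6),φ(9)) = (0,11) ∈ E(G2) ✓
  (7,8) → (φ(7),φ(8)) = (3,7) ∈ E(G2) ✓
  (7,10) → (φ(7),φ(10)) = (7,10) ∈ E(G2) ✓
  (8,9) → (φ(8),φ(9)) = (0,3) ∈ E(G2) ✓
  (8,10) → (φ(8),φ(10)) = (3,10) ∈ E(G2) ✓
  (9,10) → (φ(9),φ(10)) = (0,10) ∈ E(G2) ✓
  (9,11) → (φ(9),φ(11)) = (0,4) ∈ E(G2) ✓
All 20 edges of G1 map to edges of G2, and |E(G1)| = |E(G2)| = 20, so φ is a bijection on edges as well as vertices. Hence G1 ≅ G2.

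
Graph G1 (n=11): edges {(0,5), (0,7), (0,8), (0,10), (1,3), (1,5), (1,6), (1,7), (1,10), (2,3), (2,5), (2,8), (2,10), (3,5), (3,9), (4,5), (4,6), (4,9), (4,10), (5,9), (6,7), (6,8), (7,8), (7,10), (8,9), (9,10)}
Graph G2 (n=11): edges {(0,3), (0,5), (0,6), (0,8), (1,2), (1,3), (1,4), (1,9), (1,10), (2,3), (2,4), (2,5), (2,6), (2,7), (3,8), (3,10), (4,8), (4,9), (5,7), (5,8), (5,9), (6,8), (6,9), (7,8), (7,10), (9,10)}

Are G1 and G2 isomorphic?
Yes, isomorphic

The graphs are isomorphic.
One valid mapping φ: V(G1) → V(G2): 0→4, 1→3, 2→6, 3→0, 4→7, 5→8, 6→10, 7→1, 8→9, 9→5, 10→2

Verify φ preserves adjacency — for each edge of G1, its image is an edge of G2:
  (0,5) → (φ(0),φ(5)) = (4,8) ∈ E(G2) ✓
  (0,7) → (φ(0),φ(7)) = (1,4) ∈ E(G2) ✓
  (0,8) → (φ(0),φ(8)) = (4,9) ∈ E(G2) ✓
  (0,10) → (φ(0),φ(10)) = (2,4) ∈ E(G2) ✓
  (1,3) → (φ(1),φ(3)) = (0,3) ∈ E(G2) ✓
  (1,5) → (φ(1),φ(5)) = (3,8) ∈ E(G2) ✓
  (1,6) → (φ(1),φ(6)) = (3,10) ∈ E(G2) ✓
  (1,7) → (φ(1),φ(7)) = (1,3) ∈ E(G2) ✓
  (1,10) → (φ(1),φ(10)) = (2,3) ∈ E(G2) ✓
  (2,3) → (φ(2),φ(3)) = (0,6) ∈ E(G2) ✓
  (2,5) → (φ(2),φ(5)) = (6,8) ∈ E(G2) ✓
  (2,8) → (φ(2),φ(8)) = (6,9) ∈ E(G2) ✓
  (2,10) → (φ(2),φ(10)) = (2,6) ∈ E(G2) ✓
  (3,5) → (φ(3),φ(5)) = (0,8) ∈ E(G2) ✓
  (3,9) → (φ(3),φ(9)) = (0,5) ∈ E(G2) ✓
  (4,5) → (φ(4),φ(5)) = (7,8) ∈ E(G2) ✓
  (4,6) → (φ(4),φ(6)) = (7,10) ∈ E(G2) ✓
  (4,9) → (φ(4),φ(9)) = (5,7) ∈ E(G2) ✓
  (4,10) → (φ(4),φ(10)) = (2,7) ∈ E(G2) ✓
  (5,9) → (φ(5),φ(9)) = (5,8) ∈ E(G2) ✓
  (6,7) → (φ(6),φ(7)) = (1,10) ∈ E(G2) ✓
  (6,8) → (φ(6),φ(8)) = (9,10) ∈ E(G2) ✓
  (7,8) → (φ(7),φ(8)) = (1,9) ∈ E(G2) ✓
  (7,10) → (φ(7),φ(10)) = (1,2) ∈ E(G2) ✓
  (8,9) → (φ(8),φ(9)) = (5,9) ∈ E(G2) ✓
  (9,10) → (φ(9),φ(10)) = (2,5) ∈ E(G2) ✓
All 26 edges of G1 map to edges of G2, and |E(G1)| = |E(G2)| = 26, so φ is a bijection on edges as well as vertices. Hence G1 ≅ G2.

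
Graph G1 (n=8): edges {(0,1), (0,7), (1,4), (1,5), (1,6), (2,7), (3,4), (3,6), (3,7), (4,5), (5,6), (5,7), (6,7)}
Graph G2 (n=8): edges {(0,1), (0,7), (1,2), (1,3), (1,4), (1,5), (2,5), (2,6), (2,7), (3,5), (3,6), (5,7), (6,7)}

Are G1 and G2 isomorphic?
Yes, isomorphic

The graphs are isomorphic.
One valid mapping φ: V(G1) → V(G2): 0→0, 1→7, 2→4, 3→3, 4→6, 5→2, 6→5, 7→1

Verify φ preserves adjacency — for each edge of G1, its image is an edge of G2:
  (0,1) → (φ(0),φ(1)) = (0,7) ∈ E(G2) ✓
  (0,7) → (φ(0),φ(7)) = (0,1) ∈ E(G2) ✓
  (1,4) → (φ(1),φ(4)) = (6,7) ∈ E(G2) ✓
  (1,5) → (φ(1),φ(5)) = (2,7) ∈ E(G2) ✓
  (1,6) → (φ(1),φ(6)) = (5,7) ∈ E(G2) ✓
  (2,7) → (φ(2),φ(7)) = (1,4) ∈ E(G2) ✓
  (3,4) → (φ(3),φ(4)) = (3,6) ∈ E(G2) ✓
  (3,6) → (φ(3),φ(6)) = (3,5) ∈ E(G2) ✓
  (3,7) → (φ(3),φ(7)) = (1,3) ∈ E(G2) ✓
  (4,5) → (φ(4),φ(5)) = (2,6) ∈ E(G2) ✓
  (5,6) → (φ(5),φ(6)) = (2,5) ∈ E(G2) ✓
  (5,7) → (φ(5),φ(7)) = (1,2) ∈ E(G2) ✓
  (6,7) → (φ(6),φ(7)) = (1,5) ∈ E(G2) ✓
All 13 edges of G1 map to edges of G2, and |E(G1)| = |E(G2)| = 13, so φ is a bijection on edges as well as vertices. Hence G1 ≅ G2.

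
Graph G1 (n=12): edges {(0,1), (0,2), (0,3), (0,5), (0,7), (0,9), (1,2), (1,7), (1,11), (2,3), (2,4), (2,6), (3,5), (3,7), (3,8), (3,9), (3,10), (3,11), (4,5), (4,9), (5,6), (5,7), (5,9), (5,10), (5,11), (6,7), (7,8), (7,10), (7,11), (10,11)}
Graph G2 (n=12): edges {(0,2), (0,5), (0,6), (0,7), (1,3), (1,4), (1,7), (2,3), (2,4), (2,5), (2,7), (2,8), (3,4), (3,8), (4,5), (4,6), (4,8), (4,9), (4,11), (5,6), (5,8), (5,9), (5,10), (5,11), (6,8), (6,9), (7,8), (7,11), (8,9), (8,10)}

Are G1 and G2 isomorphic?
Yes, isomorphic

The graphs are isomorphic.
One valid mapping φ: V(G1) → V(G2): 0→2, 1→0, 2→7, 3→8, 4→1, 5→4, 6→11, 7→5, 8→10, 9→3, 10→9, 11→6

Verify φ preserves adjacency — for each edge of G1, its image is an edge of G2:
  (0,1) → (φ(0),φ(1)) = (0,2) ∈ E(G2) ✓
  (0,2) → (φ(0),φ(2)) = (2,7) ∈ E(G2) ✓
  (0,3) → (φ(0),φ(3)) = (2,8) ∈ E(G2) ✓
  (0,5) → (φ(0),φ(5)) = (2,4) ∈ E(G2) ✓
  (0,7) → (φ(0),φ(7)) = (2,5) ∈ E(G2) ✓
  (0,9) → (φ(0),φ(9)) = (2,3) ∈ E(G2) ✓
  (1,2) → (φ(1),φ(2)) = (0,7) ∈ E(G2) ✓
  (1,7) → (φ(1),φ(7)) = (0,5) ∈ E(G2) ✓
  (1,11) → (φ(1),φ(11)) = (0,6) ∈ E(G2) ✓
  (2,3) → (φ(2),φ(3)) = (7,8) ∈ E(G2) ✓
  (2,4) → (φ(2),φ(4)) = (1,7) ∈ E(G2) ✓
  (2,6) → (φ(2),φ(6)) = (7,11) ∈ E(G2) ✓
  (3,5) → (φ(3),φ(5)) = (4,8) ∈ E(G2) ✓
  (3,7) → (φ(3),φ(7)) = (5,8) ∈ E(G2) ✓
  (3,8) → (φ(3),φ(8)) = (8,10) ∈ E(G2) ✓
  (3,9) → (φ(3),φ(9)) = (3,8) ∈ E(G2) ✓
  (3,10) → (φ(3),φ(10)) = (8,9) ∈ E(G2) ✓
  (3,11) → (φ(3),φ(11)) = (6,8) ∈ E(G2) ✓
  (4,5) → (φ(4),φ(5)) = (1,4) ∈ E(G2) ✓
  (4,9) → (φ(4),φ(9)) = (1,3) ∈ E(G2) ✓
  (5,6) → (φ(5),φ(6)) = (4,11) ∈ E(G2) ✓
  (5,7) → (φ(5),φ(7)) = (4,5) ∈ E(G2) ✓
  (5,9) → (φ(5),φ(9)) = (3,4) ∈ E(G2) ✓
  (5,10) → (φ(5),φ(10)) = (4,9) ∈ E(G2) ✓
  (5,11) → (φ(5),φ(11)) = (4,6) ∈ E(G2) ✓
  (6,7) → (φ(6),φ(7)) = (5,11) ∈ E(G2) ✓
  (7,8) → (φ(7),φ(8)) = (5,10) ∈ E(G2) ✓
  (7,10) → (φ(7),φ(10)) = (5,9) ∈ E(G2) ✓
  (7,11) → (φ(7),φ(11)) = (5,6) ∈ E(G2) ✓
  (10,11) → (φ(10),φ(11)) = (6,9) ∈ E(G2) ✓
All 30 edges of G1 map to edges of G2, and |E(G1)| = |E(G2)| = 30, so φ is a bijection on edges as well as vertices. Hence G1 ≅ G2.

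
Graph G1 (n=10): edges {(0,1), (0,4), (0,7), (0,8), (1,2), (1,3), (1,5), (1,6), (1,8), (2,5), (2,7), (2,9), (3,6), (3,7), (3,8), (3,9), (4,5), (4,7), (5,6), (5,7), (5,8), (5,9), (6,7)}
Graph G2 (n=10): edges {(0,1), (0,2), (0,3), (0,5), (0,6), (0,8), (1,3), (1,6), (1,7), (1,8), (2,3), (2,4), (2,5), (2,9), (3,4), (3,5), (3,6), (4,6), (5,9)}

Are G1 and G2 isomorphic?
No, not isomorphic

The graphs are NOT isomorphic.

Degrees in G1: deg(0)=4, deg(1)=6, deg(2)=4, deg(3)=5, deg(4)=3, deg(5)=7, deg(6)=4, deg(7)=6, deg(8)=4, deg(9)=3.
Sorted degree sequence of G1: [7, 6, 6, 5, 4, 4, 4, 4, 3, 3].
Degrees in G2: deg(0)=6, deg(1)=5, deg(2)=5, deg(3)=6, deg(4)=3, deg(5)=4, deg(6)=4, deg(7)=1, deg(8)=2, deg(9)=2.
Sorted degree sequence of G2: [6, 6, 5, 5, 4, 4, 3, 2, 2, 1].
The (sorted) degree sequence is an isomorphism invariant, so since G1 and G2 have different degree sequences they cannot be isomorphic.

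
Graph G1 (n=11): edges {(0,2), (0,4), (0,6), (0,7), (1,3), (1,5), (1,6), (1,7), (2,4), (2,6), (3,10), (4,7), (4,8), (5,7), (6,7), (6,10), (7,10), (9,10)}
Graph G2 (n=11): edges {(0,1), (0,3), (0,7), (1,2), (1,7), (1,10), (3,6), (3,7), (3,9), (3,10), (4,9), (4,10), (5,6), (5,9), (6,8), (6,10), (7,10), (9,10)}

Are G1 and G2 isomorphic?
Yes, isomorphic

The graphs are isomorphic.
One valid mapping φ: V(G1) → V(G2): 0→7, 1→9, 2→0, 3→5, 4→1, 5→4, 6→3, 7→10, 8→2, 9→8, 10→6

Verify φ preserves adjacency — for each edge of G1, its image is an edge of G2:
  (0,2) → (φ(0),φ(2)) = (0,7) ∈ E(G2) ✓
  (0,4) → (φ(0),φ(4)) = (1,7) ∈ E(G2) ✓
  (0,6) → (φ(0),φ(6)) = (3,7) ∈ E(G2) ✓
  (0,7) → (φ(0),φ(7)) = (7,10) ∈ E(G2) ✓
  (1,3) → (φ(1),φ(3)) = (5,9) ∈ E(G2) ✓
  (1,5) → (φ(1),φ(5)) = (4,9) ∈ E(G2) ✓
  (1,6) → (φ(1),φ(6)) = (3,9) ∈ E(G2) ✓
  (1,7) → (φ(1),φ(7)) = (9,10) ∈ E(G2) ✓
  (2,4) → (φ(2),φ(4)) = (0,1) ∈ E(G2) ✓
  (2,6) → (φ(2),φ(6)) = (0,3) ∈ E(G2) ✓
  (3,10) → (φ(3),φ(10)) = (5,6) ∈ E(G2) ✓
  (4,7) → (φ(4),φ(7)) = (1,10) ∈ E(G2) ✓
  (4,8) → (φ(4),φ(8)) = (1,2) ∈ E(G2) ✓
  (5,7) → (φ(5),φ(7)) = (4,10) ∈ E(G2) ✓
  (6,7) → (φ(6),φ(7)) = (3,10) ∈ E(G2) ✓
  (6,10) → (φ(6),φ(10)) = (3,6) ∈ E(G2) ✓
  (7,10) → (φ(7),φ(10)) = (6,10) ∈ E(G2) ✓
  (9,10) → (φ(9),φ(10)) = (6,8) ∈ E(G2) ✓
All 18 edges of G1 map to edges of G2, and |E(G1)| = |E(G2)| = 18, so φ is a bijection on edges as well as vertices. Hence G1 ≅ G2.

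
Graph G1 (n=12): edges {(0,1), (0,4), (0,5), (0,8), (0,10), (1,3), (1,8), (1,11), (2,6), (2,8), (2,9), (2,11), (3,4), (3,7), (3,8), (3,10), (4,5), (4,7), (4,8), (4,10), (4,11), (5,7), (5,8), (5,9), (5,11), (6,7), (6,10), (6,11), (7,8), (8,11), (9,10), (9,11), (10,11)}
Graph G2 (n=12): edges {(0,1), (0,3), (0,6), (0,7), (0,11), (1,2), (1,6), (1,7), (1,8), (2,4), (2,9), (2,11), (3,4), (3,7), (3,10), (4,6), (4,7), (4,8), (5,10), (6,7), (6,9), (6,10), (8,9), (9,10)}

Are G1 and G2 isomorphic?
No, not isomorphic

The graphs are NOT isomorphic.

Counting triangles (3-cliques): G1 has 25, G2 has 8.
Triangle count is an isomorphism invariant, so differing triangle counts rule out isomorphism.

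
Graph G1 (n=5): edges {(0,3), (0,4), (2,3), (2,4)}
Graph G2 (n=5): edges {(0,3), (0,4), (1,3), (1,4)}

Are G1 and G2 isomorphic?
Yes, isomorphic

The graphs are isomorphic.
One valid mapping φ: V(G1) → V(G2): 0→3, 1→2, 2→4, 3→0, 4→1

Verify φ preserves adjacency — for each edge of G1, its image is an edge of G2:
  (0,3) → (φ(0),φ(3)) = (0,3) ∈ E(G2) ✓
  (0,4) → (φ(0),φ(4)) = (1,3) ∈ E(G2) ✓
  (2,3) → (φ(2),φ(3)) = (0,4) ∈ E(G2) ✓
  (2,4) → (φ(2),φ(4)) = (1,4) ∈ E(G2) ✓
All 4 edges of G1 map to edges of G2, and |E(G1)| = |E(G2)| = 4, so φ is a bijection on edges as well as vertices. Hence G1 ≅ G2.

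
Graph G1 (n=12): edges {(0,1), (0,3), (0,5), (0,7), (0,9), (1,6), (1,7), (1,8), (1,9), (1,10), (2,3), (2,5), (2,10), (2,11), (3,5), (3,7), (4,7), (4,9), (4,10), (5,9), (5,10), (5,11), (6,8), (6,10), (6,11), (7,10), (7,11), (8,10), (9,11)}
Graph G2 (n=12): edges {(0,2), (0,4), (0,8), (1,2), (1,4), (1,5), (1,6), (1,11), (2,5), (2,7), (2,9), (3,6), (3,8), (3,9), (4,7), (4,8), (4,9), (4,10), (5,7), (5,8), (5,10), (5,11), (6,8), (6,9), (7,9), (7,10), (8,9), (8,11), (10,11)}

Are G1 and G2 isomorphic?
Yes, isomorphic

The graphs are isomorphic.
One valid mapping φ: V(G1) → V(G2): 0→7, 1→9, 2→11, 3→10, 4→0, 5→5, 6→6, 7→4, 8→3, 9→2, 10→8, 11→1

Verify φ preserves adjacency — for each edge of G1, its image is an edge of G2:
  (0,1) → (φ(0),φ(1)) = (7,9) ∈ E(G2) ✓
  (0,3) → (φ(0),φ(3)) = (7,10) ∈ E(G2) ✓
  (0,5) → (φ(0),φ(5)) = (5,7) ∈ E(G2) ✓
  (0,7) → (φ(0),φ(7)) = (4,7) ∈ E(G2) ✓
  (0,9) → (φ(0),φ(9)) = (2,7) ∈ E(G2) ✓
  (1,6) → (φ(1),φ(6)) = (6,9) ∈ E(G2) ✓
  (1,7) → (φ(1),φ(7)) = (4,9) ∈ E(G2) ✓
  (1,8) → (φ(1),φ(8)) = (3,9) ∈ E(G2) ✓
  (1,9) → (φ(1),φ(9)) = (2,9) ∈ E(G2) ✓
  (1,10) → (φ(1),φ(10)) = (8,9) ∈ E(G2) ✓
  (2,3) → (φ(2),φ(3)) = (10,11) ∈ E(G2) ✓
  (2,5) → (φ(2),φ(5)) = (5,11) ∈ E(G2) ✓
  (2,10) → (φ(2),φ(10)) = (8,11) ∈ E(G2) ✓
  (2,11) → (φ(2),φ(11)) = (1,11) ∈ E(G2) ✓
  (3,5) → (φ(3),φ(5)) = (5,10) ∈ E(G2) ✓
  (3,7) → (φ(3),φ(7)) = (4,10) ∈ E(G2) ✓
  (4,7) → (φ(4),φ(7)) = (0,4) ∈ E(G2) ✓
  (4,9) → (φ(4),φ(9)) = (0,2) ∈ E(G2) ✓
  (4,10) → (φ(4),φ(10)) = (0,8) ∈ E(G2) ✓
  (5,9) → (φ(5),φ(9)) = (2,5) ∈ E(G2) ✓
  (5,10) → (φ(5),φ(10)) = (5,8) ∈ E(G2) ✓
  (5,11) → (φ(5),φ(11)) = (1,5) ∈ E(G2) ✓
  (6,8) → (φ(6),φ(8)) = (3,6) ∈ E(G2) ✓
  (6,10) → (φ(6),φ(10)) = (6,8) ∈ E(G2) ✓
  (6,11) → (φ(6),φ(11)) = (1,6) ∈ E(G2) ✓
  (7,10) → (φ(7),φ(10)) = (4,8) ∈ E(G2) ✓
  (7,11) → (φ(7),φ(11)) = (1,4) ∈ E(G2) ✓
  (8,10) → (φ(8),φ(10)) = (3,8) ∈ E(G2) ✓
  (9,11) → (φ(9),φ(11)) = (1,2) ∈ E(G2) ✓
All 29 edges of G1 map to edges of G2, and |E(G1)| = |E(G2)| = 29, so φ is a bijection on edges as well as vertices. Hence G1 ≅ G2.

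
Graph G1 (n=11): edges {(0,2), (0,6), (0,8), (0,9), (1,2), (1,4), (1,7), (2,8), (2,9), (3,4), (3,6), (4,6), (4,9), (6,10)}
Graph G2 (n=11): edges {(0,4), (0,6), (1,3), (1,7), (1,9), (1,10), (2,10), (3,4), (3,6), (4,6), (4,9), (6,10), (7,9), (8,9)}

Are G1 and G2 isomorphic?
Yes, isomorphic

The graphs are isomorphic.
One valid mapping φ: V(G1) → V(G2): 0→4, 1→10, 2→6, 3→7, 4→1, 5→5, 6→9, 7→2, 8→0, 9→3, 10→8

Verify φ preserves adjacency — for each edge of G1, its image is an edge of G2:
  (0,2) → (φ(0),φ(2)) = (4,6) ∈ E(G2) ✓
  (0,6) → (φ(0),φ(6)) = (4,9) ∈ E(G2) ✓
  (0,8) → (φ(0),φ(8)) = (0,4) ∈ E(G2) ✓
  (0,9) → (φ(0),φ(9)) = (3,4) ∈ E(G2) ✓
  (1,2) → (φ(1),φ(2)) = (6,10) ∈ E(G2) ✓
  (1,4) → (φ(1),φ(4)) = (1,10) ∈ E(G2) ✓
  (1,7) → (φ(1),φ(7)) = (2,10) ∈ E(G2) ✓
  (2,8) → (φ(2),φ(8)) = (0,6) ∈ E(G2) ✓
  (2,9) → (φ(2),φ(9)) = (3,6) ∈ E(G2) ✓
  (3,4) → (φ(3),φ(4)) = (1,7) ∈ E(G2) ✓
  (3,6) → (φ(3),φ(6)) = (7,9) ∈ E(G2) ✓
  (4,6) → (φ(4),φ(6)) = (1,9) ∈ E(G2) ✓
  (4,9) → (φ(4),φ(9)) = (1,3) ∈ E(G2) ✓
  (6,10) → (φ(6),φ(10)) = (8,9) ∈ E(G2) ✓
All 14 edges of G1 map to edges of G2, and |E(G1)| = |E(G2)| = 14, so φ is a bijection on edges as well as vertices. Hence G1 ≅ G2.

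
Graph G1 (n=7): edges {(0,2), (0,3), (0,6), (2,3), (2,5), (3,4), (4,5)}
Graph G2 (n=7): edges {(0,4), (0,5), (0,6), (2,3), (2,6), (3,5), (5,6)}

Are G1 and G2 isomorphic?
Yes, isomorphic

The graphs are isomorphic.
One valid mapping φ: V(G1) → V(G2): 0→0, 1→1, 2→6, 3→5, 4→3, 5→2, 6→4

Verify φ preserves adjacency — for each edge of G1, its image is an edge of G2:
  (0,2) → (φ(0),φ(2)) = (0,6) ∈ E(G2) ✓
  (0,3) → (φ(0),φ(3)) = (0,5) ∈ E(G2) ✓
  (0,6) → (φ(0),φ(6)) = (0,4) ∈ E(G2) ✓
  (2,3) → (φ(2),φ(3)) = (5,6) ∈ E(G2) ✓
  (2,5) → (φ(2),φ(5)) = (2,6) ∈ E(G2) ✓
  (3,4) → (φ(3),φ(4)) = (3,5) ∈ E(G2) ✓
  (4,5) → (φ(4),φ(5)) = (2,3) ∈ E(G2) ✓
All 7 edges of G1 map to edges of G2, and |E(G1)| = |E(G2)| = 7, so φ is a bijection on edges as well as vertices. Hence G1 ≅ G2.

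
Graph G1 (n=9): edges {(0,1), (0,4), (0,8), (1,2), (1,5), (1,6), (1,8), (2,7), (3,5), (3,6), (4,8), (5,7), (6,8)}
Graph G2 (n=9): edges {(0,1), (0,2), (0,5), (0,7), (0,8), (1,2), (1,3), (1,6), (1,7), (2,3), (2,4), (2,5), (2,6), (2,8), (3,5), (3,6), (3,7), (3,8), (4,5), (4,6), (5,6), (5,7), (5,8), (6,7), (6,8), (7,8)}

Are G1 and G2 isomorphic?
No, not isomorphic

The graphs are NOT isomorphic.

Counting triangles (3-cliques): G1 has 3, G2 has 31.
Triangle count is an isomorphism invariant, so differing triangle counts rule out isomorphism.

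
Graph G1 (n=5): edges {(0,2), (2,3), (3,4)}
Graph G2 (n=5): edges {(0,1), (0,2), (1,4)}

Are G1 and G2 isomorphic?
Yes, isomorphic

The graphs are isomorphic.
One valid mapping φ: V(G1) → V(G2): 0→4, 1→3, 2→1, 3→0, 4→2

Verify φ preserves adjacency — for each edge of G1, its image is an edge of G2:
  (0,2) → (φ(0),φ(2)) = (1,4) ∈ E(G2) ✓
  (2,3) → (φ(2),φ(3)) = (0,1) ∈ E(G2) ✓
  (3,4) → (φ(3),φ(4)) = (0,2) ∈ E(G2) ✓
All 3 edges of G1 map to edges of G2, and |E(G1)| = |E(G2)| = 3, so φ is a bijection on edges as well as vertices. Hence G1 ≅ G2.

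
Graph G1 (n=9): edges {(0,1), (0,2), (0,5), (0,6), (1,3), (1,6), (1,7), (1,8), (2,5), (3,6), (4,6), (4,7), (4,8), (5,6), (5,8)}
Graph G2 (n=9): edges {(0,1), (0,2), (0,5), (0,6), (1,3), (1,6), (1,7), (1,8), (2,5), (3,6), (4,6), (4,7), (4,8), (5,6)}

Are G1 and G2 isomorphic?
No, not isomorphic

The graphs are NOT isomorphic.

Counting edges: G1 has 15 edge(s); G2 has 14 edge(s).
Edge count is an isomorphism invariant (a bijection on vertices induces a bijection on edges), so differing edge counts rule out isomorphism.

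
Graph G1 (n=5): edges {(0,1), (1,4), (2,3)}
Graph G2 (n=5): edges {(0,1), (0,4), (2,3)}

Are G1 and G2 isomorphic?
Yes, isomorphic

The graphs are isomorphic.
One valid mapping φ: V(G1) → V(G2): 0→1, 1→0, 2→2, 3→3, 4→4

Verify φ preserves adjacency — for each edge of G1, its image is an edge of G2:
  (0,1) → (φ(0),φ(1)) = (0,1) ∈ E(G2) ✓
  (1,4) → (φ(1),φ(4)) = (0,4) ∈ E(G2) ✓
  (2,3) → (φ(2),φ(3)) = (2,3) ∈ E(G2) ✓
All 3 edges of G1 map to edges of G2, and |E(G1)| = |E(G2)| = 3, so φ is a bijection on edges as well as vertices. Hence G1 ≅ G2.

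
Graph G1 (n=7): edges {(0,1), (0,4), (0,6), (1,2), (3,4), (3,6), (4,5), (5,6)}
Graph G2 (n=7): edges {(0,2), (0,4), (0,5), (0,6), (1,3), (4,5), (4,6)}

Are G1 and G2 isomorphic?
No, not isomorphic

The graphs are NOT isomorphic.

Connected components of G1: 1 component(s) with vertex sets [[0, 1, 2, 3, 4, 5, 6]], sizes [7].
Connected components of G2: 2 component(s) with vertex sets [[1, 3], [0, 2, 4, 5, 6]], sizes [2, 5].
The number of connected components (and the multiset of component sizes) is an isomorphism invariant — an isomorphism maps each component of G1 bijectively onto a component of G2. Since G1 has 1 component(s) and G2 has 2, they cannot be isomorphic.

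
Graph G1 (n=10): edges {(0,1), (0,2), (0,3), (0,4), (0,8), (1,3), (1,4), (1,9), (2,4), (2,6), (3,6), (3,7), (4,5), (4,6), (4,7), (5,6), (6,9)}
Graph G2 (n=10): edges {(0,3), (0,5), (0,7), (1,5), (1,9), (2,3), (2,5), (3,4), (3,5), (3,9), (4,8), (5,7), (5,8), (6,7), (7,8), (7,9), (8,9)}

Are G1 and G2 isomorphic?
Yes, isomorphic

The graphs are isomorphic.
One valid mapping φ: V(G1) → V(G2): 0→7, 1→8, 2→0, 3→9, 4→5, 5→2, 6→3, 7→1, 8→6, 9→4

Verify φ preserves adjacency — for each edge of G1, its image is an edge of G2:
  (0,1) → (φ(0),φ(1)) = (7,8) ∈ E(G2) ✓
  (0,2) → (φ(0),φ(2)) = (0,7) ∈ E(G2) ✓
  (0,3) → (φ(0),φ(3)) = (7,9) ∈ E(G2) ✓
  (0,4) → (φ(0),φ(4)) = (5,7) ∈ E(G2) ✓
  (0,8) → (φ(0),φ(8)) = (6,7) ∈ E(G2) ✓
  (1,3) → (φ(1),φ(3)) = (8,9) ∈ E(G2) ✓
  (1,4) → (φ(1),φ(4)) = (5,8) ∈ E(G2) ✓
  (1,9) → (φ(1),φ(9)) = (4,8) ∈ E(G2) ✓
  (2,4) → (φ(2),φ(4)) = (0,5) ∈ E(G2) ✓
  (2,6) → (φ(2),φ(6)) = (0,3) ∈ E(G2) ✓
  (3,6) → (φ(3),φ(6)) = (3,9) ∈ E(G2) ✓
  (3,7) → (φ(3),φ(7)) = (1,9) ∈ E(G2) ✓
  (4,5) → (φ(4),φ(5)) = (2,5) ∈ E(G2) ✓
  (4,6) → (φ(4),φ(6)) = (3,5) ∈ E(G2) ✓
  (4,7) → (φ(4),φ(7)) = (1,5) ∈ E(G2) ✓
  (5,6) → (φ(5),φ(6)) = (2,3) ∈ E(G2) ✓
  (6,9) → (φ(6),φ(9)) = (3,4) ∈ E(G2) ✓
All 17 edges of G1 map to edges of G2, and |E(G1)| = |E(G2)| = 17, so φ is a bijection on edges as well as vertices. Hence G1 ≅ G2.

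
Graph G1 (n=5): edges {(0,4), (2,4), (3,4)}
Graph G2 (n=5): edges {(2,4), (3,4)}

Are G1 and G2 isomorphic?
No, not isomorphic

The graphs are NOT isomorphic.

Counting edges: G1 has 3 edge(s); G2 has 2 edge(s).
Edge count is an isomorphism invariant (a bijection on vertices induces a bijection on edges), so differing edge counts rule out isomorphism.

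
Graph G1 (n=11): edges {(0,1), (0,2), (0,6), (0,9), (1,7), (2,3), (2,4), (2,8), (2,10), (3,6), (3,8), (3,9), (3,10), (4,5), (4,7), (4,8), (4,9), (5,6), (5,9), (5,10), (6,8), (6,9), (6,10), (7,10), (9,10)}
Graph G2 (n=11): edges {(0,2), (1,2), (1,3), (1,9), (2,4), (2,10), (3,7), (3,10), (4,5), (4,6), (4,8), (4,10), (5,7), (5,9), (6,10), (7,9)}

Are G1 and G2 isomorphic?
No, not isomorphic

The graphs are NOT isomorphic.

Degrees in G1: deg(0)=4, deg(1)=2, deg(2)=5, deg(3)=5, deg(4)=5, deg(5)=4, deg(6)=6, deg(7)=3, deg(8)=4, deg(9)=6, deg(10)=6.
Sorted degree sequence of G1: [6, 6, 6, 5, 5, 5, 4, 4, 4, 3, 2].
Degrees in G2: deg(0)=1, deg(1)=3, deg(2)=4, deg(3)=3, deg(4)=5, deg(5)=3, deg(6)=2, deg(7)=3, deg(8)=1, deg(9)=3, deg(10)=4.
Sorted degree sequence of G2: [5, 4, 4, 3, 3, 3, 3, 3, 2, 1, 1].
The (sorted) degree sequence is an isomorphism invariant, so since G1 and G2 have different degree sequences they cannot be isomorphic.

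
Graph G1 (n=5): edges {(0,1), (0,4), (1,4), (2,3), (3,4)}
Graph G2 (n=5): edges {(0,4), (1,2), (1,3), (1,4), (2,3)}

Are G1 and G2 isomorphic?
Yes, isomorphic

The graphs are isomorphic.
One valid mapping φ: V(G1) → V(G2): 0→3, 1→2, 2→0, 3→4, 4→1

Verify φ preserves adjacency — for each edge of G1, its image is an edge of G2:
  (0,1) → (φ(0),φ(1)) = (2,3) ∈ E(G2) ✓
  (0,4) → (φ(0),φ(4)) = (1,3) ∈ E(G2) ✓
  (1,4) → (φ(1),φ(4)) = (1,2) ∈ E(G2) ✓
  (2,3) → (φ(2),φ(3)) = (0,4) ∈ E(G2) ✓
  (3,4) → (φ(3),φ(4)) = (1,4) ∈ E(G2) ✓
All 5 edges of G1 map to edges of G2, and |E(G1)| = |E(G2)| = 5, so φ is a bijection on edges as well as vertices. Hence G1 ≅ G2.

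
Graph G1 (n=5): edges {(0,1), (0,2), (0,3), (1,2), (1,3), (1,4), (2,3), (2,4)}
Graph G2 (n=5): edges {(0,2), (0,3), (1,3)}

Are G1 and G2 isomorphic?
No, not isomorphic

The graphs are NOT isomorphic.

Connected components of G1: 1 component(s) with vertex sets [[0, 1, 2, 3, 4]], sizes [5].
Connected components of G2: 2 component(s) with vertex sets [[4], [0, 1, 2, 3]], sizes [1, 4].
The number of connected components (and the multiset of component sizes) is an isomorphism invariant — an isomorphism maps each component of G1 bijectively onto a component of G2. Since G1 has 1 component(s) and G2 has 2, they cannot be isomorphic.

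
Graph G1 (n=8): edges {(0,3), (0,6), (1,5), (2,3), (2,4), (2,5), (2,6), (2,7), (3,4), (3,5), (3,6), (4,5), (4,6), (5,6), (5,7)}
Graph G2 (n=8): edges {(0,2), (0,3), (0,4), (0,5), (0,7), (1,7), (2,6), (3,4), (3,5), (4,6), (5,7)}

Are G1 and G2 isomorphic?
No, not isomorphic

The graphs are NOT isomorphic.

Counting triangles (3-cliques): G1 has 12, G2 has 3.
Triangle count is an isomorphism invariant, so differing triangle counts rule out isomorphism.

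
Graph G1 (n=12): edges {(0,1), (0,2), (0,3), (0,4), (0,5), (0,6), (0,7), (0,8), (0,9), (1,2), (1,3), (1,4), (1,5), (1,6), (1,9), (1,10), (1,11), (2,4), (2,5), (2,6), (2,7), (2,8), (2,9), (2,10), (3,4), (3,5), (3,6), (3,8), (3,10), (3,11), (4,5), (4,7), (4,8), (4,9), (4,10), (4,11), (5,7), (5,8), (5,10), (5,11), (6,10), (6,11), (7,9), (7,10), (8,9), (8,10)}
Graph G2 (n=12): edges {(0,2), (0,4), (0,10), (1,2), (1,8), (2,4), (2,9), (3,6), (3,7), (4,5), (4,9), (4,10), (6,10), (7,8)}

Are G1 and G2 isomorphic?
No, not isomorphic

The graphs are NOT isomorphic.

Connected components of G1: 1 component(s) with vertex sets [[0, 1, 2, 3, 4, 5, 6, 7, 8, 9, 10, 11]], sizes [12].
Connected components of G2: 2 component(s) with vertex sets [[11], [0, 1, 2, 3, 4, 5, 6, 7, 8, 9, 10]], sizes [1, 11].
The number of connected components (and the multiset of component sizes) is an isomorphism invariant — an isomorphism maps each component of G1 bijectively onto a component of G2. Since G1 has 1 component(s) and G2 has 2, they cannot be isomorphic.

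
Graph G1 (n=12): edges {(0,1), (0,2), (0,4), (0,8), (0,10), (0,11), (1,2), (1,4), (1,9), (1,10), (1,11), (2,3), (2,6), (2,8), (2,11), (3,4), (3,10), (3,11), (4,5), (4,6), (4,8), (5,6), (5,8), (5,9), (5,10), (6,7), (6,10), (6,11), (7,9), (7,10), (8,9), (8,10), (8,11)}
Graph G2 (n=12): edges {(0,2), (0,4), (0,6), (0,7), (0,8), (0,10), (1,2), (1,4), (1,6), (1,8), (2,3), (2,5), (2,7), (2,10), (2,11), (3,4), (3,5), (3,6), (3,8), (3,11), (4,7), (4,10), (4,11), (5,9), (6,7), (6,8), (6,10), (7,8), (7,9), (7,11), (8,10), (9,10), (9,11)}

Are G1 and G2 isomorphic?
Yes, isomorphic

The graphs are isomorphic.
One valid mapping φ: V(G1) → V(G2): 0→0, 1→10, 2→6, 3→1, 4→4, 5→11, 6→3, 7→5, 8→7, 9→9, 10→2, 11→8

Verify φ preserves adjacency — for each edge of G1, its image is an edge of G2:
  (0,1) → (φ(0),φ(1)) = (0,10) ∈ E(G2) ✓
  (0,2) → (φ(0),φ(2)) = (0,6) ∈ E(G2) ✓
  (0,4) → (φ(0),φ(4)) = (0,4) ∈ E(G2) ✓
  (0,8) → (φ(0),φ(8)) = (0,7) ∈ E(G2) ✓
  (0,10) → (φ(0),φ(10)) = (0,2) ∈ E(G2) ✓
  (0,11) → (φ(0),φ(11)) = (0,8) ∈ E(G2) ✓
  (1,2) → (φ(1),φ(2)) = (6,10) ∈ E(G2) ✓
  (1,4) → (φ(1),φ(4)) = (4,10) ∈ E(G2) ✓
  (1,9) → (φ(1),φ(9)) = (9,10) ∈ E(G2) ✓
  (1,10) → (φ(1),φ(10)) = (2,10) ∈ E(G2) ✓
  (1,11) → (φ(1),φ(11)) = (8,10) ∈ E(G2) ✓
  (2,3) → (φ(2),φ(3)) = (1,6) ∈ E(G2) ✓
  (2,6) → (φ(2),φ(6)) = (3,6) ∈ E(G2) ✓
  (2,8) → (φ(2),φ(8)) = (6,7) ∈ E(G2) ✓
  (2,11) → (φ(2),φ(11)) = (6,8) ∈ E(G2) ✓
  (3,4) → (φ(3),φ(4)) = (1,4) ∈ E(G2) ✓
  (3,10) → (φ(3),φ(10)) = (1,2) ∈ E(G2) ✓
  (3,11) → (φ(3),φ(11)) = (1,8) ∈ E(G2) ✓
  (4,5) → (φ(4),φ(5)) = (4,11) ∈ E(G2) ✓
  (4,6) → (φ(4),φ(6)) = (3,4) ∈ E(G2) ✓
  (4,8) → (φ(4),φ(8)) = (4,7) ∈ E(G2) ✓
  (5,6) → (φ(5),φ(6)) = (3,11) ∈ E(G2) ✓
  (5,8) → (φ(5),φ(8)) = (7,11) ∈ E(G2) ✓
  (5,9) → (φ(5),φ(9)) = (9,11) ∈ E(G2) ✓
  (5,10) → (φ(5),φ(10)) = (2,11) ∈ E(G2) ✓
  (6,7) → (φ(6),φ(7)) = (3,5) ∈ E(G2) ✓
  (6,10) → (φ(6),φ(10)) = (2,3) ∈ E(G2) ✓
  (6,11) → (φ(6),φ(11)) = (3,8) ∈ E(G2) ✓
  (7,9) → (φ(7),φ(9)) = (5,9) ∈ E(G2) ✓
  (7,10) → (φ(7),φ(10)) = (2,5) ∈ E(G2) ✓
  (8,9) → (φ(8),φ(9)) = (7,9) ∈ E(G2) ✓
  (8,10) → (φ(8),φ(10)) = (2,7) ∈ E(G2) ✓
  (8,11) → (φ(8),φ(11)) = (7,8) ∈ E(G2) ✓
All 33 edges of G1 map to edges of G2, and |E(G1)| = |E(G2)| = 33, so φ is a bijection on edges as well as vertices. Hence G1 ≅ G2.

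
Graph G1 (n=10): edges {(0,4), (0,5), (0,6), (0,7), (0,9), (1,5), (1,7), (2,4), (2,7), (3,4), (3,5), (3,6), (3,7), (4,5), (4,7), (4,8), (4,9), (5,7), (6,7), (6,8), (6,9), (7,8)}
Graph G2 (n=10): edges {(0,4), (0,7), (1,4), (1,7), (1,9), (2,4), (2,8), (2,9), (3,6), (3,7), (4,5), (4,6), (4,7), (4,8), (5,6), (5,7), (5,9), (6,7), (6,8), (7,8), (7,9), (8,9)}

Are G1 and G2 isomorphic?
Yes, isomorphic

The graphs are isomorphic.
One valid mapping φ: V(G1) → V(G2): 0→8, 1→3, 2→0, 3→5, 4→4, 5→6, 6→9, 7→7, 8→1, 9→2

Verify φ preserves adjacency — for each edge of G1, its image is an edge of G2:
  (0,4) → (φ(0),φ(4)) = (4,8) ∈ E(G2) ✓
  (0,5) → (φ(0),φ(5)) = (6,8) ∈ E(G2) ✓
  (0,6) → (φ(0),φ(6)) = (8,9) ∈ E(G2) ✓
  (0,7) → (φ(0),φ(7)) = (7,8) ∈ E(G2) ✓
  (0,9) → (φ(0),φ(9)) = (2,8) ∈ E(G2) ✓
  (1,5) → (φ(1),φ(5)) = (3,6) ∈ E(G2) ✓
  (1,7) → (φ(1),φ(7)) = (3,7) ∈ E(G2) ✓
  (2,4) → (φ(2),φ(4)) = (0,4) ∈ E(G2) ✓
  (2,7) → (φ(2),φ(7)) = (0,7) ∈ E(G2) ✓
  (3,4) → (φ(3),φ(4)) = (4,5) ∈ E(G2) ✓
  (3,5) → (φ(3),φ(5)) = (5,6) ∈ E(G2) ✓
  (3,6) → (φ(3),φ(6)) = (5,9) ∈ E(G2) ✓
  (3,7) → (φ(3),φ(7)) = (5,7) ∈ E(G2) ✓
  (4,5) → (φ(4),φ(5)) = (4,6) ∈ E(G2) ✓
  (4,7) → (φ(4),φ(7)) = (4,7) ∈ E(G2) ✓
  (4,8) → (φ(4),φ(8)) = (1,4) ∈ E(G2) ✓
  (4,9) → (φ(4),φ(9)) = (2,4) ∈ E(G2) ✓
  (5,7) → (φ(5),φ(7)) = (6,7) ∈ E(G2) ✓
  (6,7) → (φ(6),φ(7)) = (7,9) ∈ E(G2) ✓
  (6,8) → (φ(6),φ(8)) = (1,9) ∈ E(G2) ✓
  (6,9) → (φ(6),φ(9)) = (2,9) ∈ E(G2) ✓
  (7,8) → (φ(7),φ(8)) = (1,7) ∈ E(G2) ✓
All 22 edges of G1 map to edges of G2, and |E(G1)| = |E(G2)| = 22, so φ is a bijection on edges as well as vertices. Hence G1 ≅ G2.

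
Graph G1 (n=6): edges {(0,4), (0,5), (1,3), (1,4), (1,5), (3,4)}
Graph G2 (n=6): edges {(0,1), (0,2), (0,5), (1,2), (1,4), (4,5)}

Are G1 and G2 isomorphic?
Yes, isomorphic

The graphs are isomorphic.
One valid mapping φ: V(G1) → V(G2): 0→5, 1→1, 2→3, 3→2, 4→0, 5→4

Verify φ preserves adjacency — for each edge of G1, its image is an edge of G2:
  (0,4) → (φ(0),φ(4)) = (0,5) ∈ E(G2) ✓
  (0,5) → (φ(0),φ(5)) = (4,5) ∈ E(G2) ✓
  (1,3) → (φ(1),φ(3)) = (1,2) ∈ E(G2) ✓
  (1,4) → (φ(1),φ(4)) = (0,1) ∈ E(G2) ✓
  (1,5) → (φ(1),φ(5)) = (1,4) ∈ E(G2) ✓
  (3,4) → (φ(3),φ(4)) = (0,2) ∈ E(G2) ✓
All 6 edges of G1 map to edges of G2, and |E(G1)| = |E(G2)| = 6, so φ is a bijection on edges as well as vertices. Hence G1 ≅ G2.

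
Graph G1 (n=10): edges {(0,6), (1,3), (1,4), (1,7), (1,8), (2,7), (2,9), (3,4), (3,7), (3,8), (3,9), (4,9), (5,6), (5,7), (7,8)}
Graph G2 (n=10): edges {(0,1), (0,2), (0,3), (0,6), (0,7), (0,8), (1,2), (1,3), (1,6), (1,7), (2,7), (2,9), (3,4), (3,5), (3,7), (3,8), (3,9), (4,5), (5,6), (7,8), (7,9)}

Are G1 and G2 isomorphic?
No, not isomorphic

The graphs are NOT isomorphic.

Degrees in G1: deg(0)=1, deg(1)=4, deg(2)=2, deg(3)=5, deg(4)=3, deg(5)=2, deg(6)=2, deg(7)=5, deg(8)=3, deg(9)=3.
Sorted degree sequence of G1: [5, 5, 4, 3, 3, 3, 2, 2, 2, 1].
Degrees in G2: deg(0)=6, deg(1)=5, deg(2)=4, deg(3)=7, deg(4)=2, deg(5)=3, deg(6)=3, deg(7)=6, deg(8)=3, deg(9)=3.
Sorted degree sequence of G2: [7, 6, 6, 5, 4, 3, 3, 3, 3, 2].
The (sorted) degree sequence is an isomorphism invariant, so since G1 and G2 have different degree sequences they cannot be isomorphic.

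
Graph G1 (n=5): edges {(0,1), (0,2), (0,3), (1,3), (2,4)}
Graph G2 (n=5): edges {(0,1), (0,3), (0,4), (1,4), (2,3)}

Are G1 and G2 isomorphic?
Yes, isomorphic

The graphs are isomorphic.
One valid mapping φ: V(G1) → V(G2): 0→0, 1→4, 2→3, 3→1, 4→2

Verify φ preserves adjacency — for each edge of G1, its image is an edge of G2:
  (0,1) → (φ(0),φ(1)) = (0,4) ∈ E(G2) ✓
  (0,2) → (φ(0),φ(2)) = (0,3) ∈ E(G2) ✓
  (0,3) → (φ(0),φ(3)) = (0,1) ∈ E(G2) ✓
  (1,3) → (φ(1),φ(3)) = (1,4) ∈ E(G2) ✓
  (2,4) → (φ(2),φ(4)) = (2,3) ∈ E(G2) ✓
All 5 edges of G1 map to edges of G2, and |E(G1)| = |E(G2)| = 5, so φ is a bijection on edges as well as vertices. Hence G1 ≅ G2.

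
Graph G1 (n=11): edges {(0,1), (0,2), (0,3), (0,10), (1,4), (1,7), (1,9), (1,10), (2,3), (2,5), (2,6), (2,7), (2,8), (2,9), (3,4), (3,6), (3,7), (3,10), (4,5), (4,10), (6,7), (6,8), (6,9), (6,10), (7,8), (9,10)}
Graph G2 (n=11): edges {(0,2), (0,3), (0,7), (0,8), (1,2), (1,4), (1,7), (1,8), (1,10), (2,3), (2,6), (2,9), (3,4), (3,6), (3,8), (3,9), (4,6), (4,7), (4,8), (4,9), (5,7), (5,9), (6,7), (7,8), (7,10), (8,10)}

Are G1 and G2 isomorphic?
Yes, isomorphic

The graphs are isomorphic.
One valid mapping φ: V(G1) → V(G2): 0→6, 1→2, 2→7, 3→4, 4→9, 5→5, 6→8, 7→1, 8→10, 9→0, 10→3

Verify φ preserves adjacency — for each edge of G1, its image is an edge of G2:
  (0,1) → (φ(0),φ(1)) = (2,6) ∈ E(G2) ✓
  (0,2) → (φ(0),φ(2)) = (6,7) ∈ E(G2) ✓
  (0,3) → (φ(0),φ(3)) = (4,6) ∈ E(G2) ✓
  (0,10) → (φ(0),φ(10)) = (3,6) ∈ E(G2) ✓
  (1,4) → (φ(1),φ(4)) = (2,9) ∈ E(G2) ✓
  (1,7) → (φ(1),φ(7)) = (1,2) ∈ E(G2) ✓
  (1,9) → (φ(1),φ(9)) = (0,2) ∈ E(G2) ✓
  (1,10) → (φ(1),φ(10)) = (2,3) ∈ E(G2) ✓
  (2,3) → (φ(2),φ(3)) = (4,7) ∈ E(G2) ✓
  (2,5) → (φ(2),φ(5)) = (5,7) ∈ E(G2) ✓
  (2,6) → (φ(2),φ(6)) = (7,8) ∈ E(G2) ✓
  (2,7) → (φ(2),φ(7)) = (1,7) ∈ E(G2) ✓
  (2,8) → (φ(2),φ(8)) = (7,10) ∈ E(G2) ✓
  (2,9) → (φ(2),φ(9)) = (0,7) ∈ E(G2) ✓
  (3,4) → (φ(3),φ(4)) = (4,9) ∈ E(G2) ✓
  (3,6) → (φ(3),φ(6)) = (4,8) ∈ E(G2) ✓
  (3,7) → (φ(3),φ(7)) = (1,4) ∈ E(G2) ✓
  (3,10) → (φ(3),φ(10)) = (3,4) ∈ E(G2) ✓
  (4,5) → (φ(4),φ(5)) = (5,9) ∈ E(G2) ✓
  (4,10) → (φ(4),φ(10)) = (3,9) ∈ E(G2) ✓
  (6,7) → (φ(6),φ(7)) = (1,8) ∈ E(G2) ✓
  (6,8) → (φ(6),φ(8)) = (8,10) ∈ E(G2) ✓
  (6,9) → (φ(6),φ(9)) = (0,8) ∈ E(G2) ✓
  (6,10) → (φ(6),φ(10)) = (3,8) ∈ E(G2) ✓
  (7,8) → (φ(7),φ(8)) = (1,10) ∈ E(G2) ✓
  (9,10) → (φ(9),φ(10)) = (0,3) ∈ E(G2) ✓
All 26 edges of G1 map to edges of G2, and |E(G1)| = |E(G2)| = 26, so φ is a bijection on edges as well as vertices. Hence G1 ≅ G2.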